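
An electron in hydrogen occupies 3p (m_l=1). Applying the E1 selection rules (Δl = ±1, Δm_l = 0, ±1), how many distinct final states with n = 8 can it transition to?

E1 requires Δl = ±1, so l_f ∈ {0, 2}; with 0 ≤ l_f ≤ n_f−1 = 7, the allowed l_f values are {0, 2}.
For l_f = 0: m_f ∈ {m_i−1, m_i, m_i+1} ∩ [−0, 0] = {0} → 1 state.
For l_f = 2: m_f ∈ {m_i−1, m_i, m_i+1} ∩ [−2, 2] = {0, 1, 2} → 3 states.
Total: 4.

4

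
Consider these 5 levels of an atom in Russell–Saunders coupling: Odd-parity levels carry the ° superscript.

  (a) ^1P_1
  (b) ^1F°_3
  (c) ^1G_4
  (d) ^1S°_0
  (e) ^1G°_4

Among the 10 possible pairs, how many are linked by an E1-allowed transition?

3

(a)–(b): forbidden (ΔL, ΔJ).
(a)–(c): forbidden (parity, ΔL, ΔJ).
(a)–(d): allowed.
(a)–(e): forbidden (ΔL, ΔJ).
(b)–(c): allowed.
(b)–(d): forbidden (parity, ΔL, ΔJ).
(b)–(e): forbidden (parity).
(c)–(d): forbidden (ΔL, ΔJ).
(c)–(e): allowed.
(d)–(e): forbidden (parity, ΔL, ΔJ).
Allowed pairs: 3 of 10.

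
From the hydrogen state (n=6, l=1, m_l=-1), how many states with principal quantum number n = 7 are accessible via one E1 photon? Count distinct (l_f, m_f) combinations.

4

E1 requires Δl = ±1, so l_f ∈ {0, 2}; with 0 ≤ l_f ≤ n_f−1 = 6, the allowed l_f values are {0, 2}.
For l_f = 0: m_f ∈ {m_i−1, m_i, m_i+1} ∩ [−0, 0] = {0} → 1 state.
For l_f = 2: m_f ∈ {m_i−1, m_i, m_i+1} ∩ [−2, 2] = {-2, -1, 0} → 3 states.
Total: 4.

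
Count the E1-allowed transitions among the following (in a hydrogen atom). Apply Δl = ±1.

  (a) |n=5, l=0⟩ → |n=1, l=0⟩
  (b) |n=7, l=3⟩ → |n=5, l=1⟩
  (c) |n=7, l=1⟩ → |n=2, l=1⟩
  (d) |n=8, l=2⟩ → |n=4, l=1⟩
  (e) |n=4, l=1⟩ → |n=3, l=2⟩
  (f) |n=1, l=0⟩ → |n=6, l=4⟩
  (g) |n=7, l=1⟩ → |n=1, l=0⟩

(a) forbidden — Δl = +0 (E1 requires Δl = ±1)
(b) forbidden — Δl = -2 (E1 requires Δl = ±1)
(c) forbidden — Δl = +0 (E1 requires Δl = ±1)
(d) allowed
(e) allowed
(f) forbidden — Δl = +4 (E1 requires Δl = ±1)
(g) allowed
Total allowed: 3 of 7.

3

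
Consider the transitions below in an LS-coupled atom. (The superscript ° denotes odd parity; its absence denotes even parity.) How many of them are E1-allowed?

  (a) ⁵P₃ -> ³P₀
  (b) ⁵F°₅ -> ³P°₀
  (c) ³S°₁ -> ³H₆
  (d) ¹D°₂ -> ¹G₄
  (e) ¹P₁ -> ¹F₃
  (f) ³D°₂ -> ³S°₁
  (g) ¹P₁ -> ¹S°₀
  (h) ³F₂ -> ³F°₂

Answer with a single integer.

2

(a) forbidden (parity, ΔS, ΔJ fail)
(b) forbidden (parity, ΔS, ΔL, ΔJ fail)
(c) forbidden (ΔL, ΔJ fail)
(d) forbidden (ΔL, ΔJ fail)
(e) forbidden (parity, ΔL, ΔJ fail)
(f) forbidden (parity, ΔL fail)
(g) allowed
(h) allowed
Total allowed: 2 of 8.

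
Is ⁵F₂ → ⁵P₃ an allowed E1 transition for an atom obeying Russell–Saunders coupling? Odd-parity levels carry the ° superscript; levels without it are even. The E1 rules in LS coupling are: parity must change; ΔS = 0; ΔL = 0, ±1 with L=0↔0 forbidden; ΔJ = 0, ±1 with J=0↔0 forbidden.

Initial level: S=2, L=3, J=2, parity even. Final level: S=2, L=1, J=3, parity even.
ΔS = 0: S: 2 → 2 — satisfied.
ΔJ = 0, ±1 (not J=0↔0): J: 2 → 3, ΔJ = +1 — satisfied.
ΔL = 0, ±1 (not L=0↔0): L: 3 → 1, ΔL = -2 — violated.
Parity must change: even → even — violated.
Rule(s) violated: parity, ΔL.

forbidden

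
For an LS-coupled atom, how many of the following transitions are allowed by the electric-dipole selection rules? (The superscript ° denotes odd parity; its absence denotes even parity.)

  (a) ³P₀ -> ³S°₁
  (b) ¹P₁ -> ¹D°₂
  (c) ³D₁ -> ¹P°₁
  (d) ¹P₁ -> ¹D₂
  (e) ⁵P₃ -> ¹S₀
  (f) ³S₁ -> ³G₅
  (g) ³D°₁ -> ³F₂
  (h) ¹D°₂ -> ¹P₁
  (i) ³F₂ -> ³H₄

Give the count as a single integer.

(a) allowed
(b) allowed
(c) forbidden (ΔS fails)
(d) forbidden (parity fails)
(e) forbidden (parity, ΔS, ΔJ fail)
(f) forbidden (parity, ΔL, ΔJ fail)
(g) allowed
(h) allowed
(i) forbidden (parity, ΔL, ΔJ fail)
Total allowed: 4 of 9.

4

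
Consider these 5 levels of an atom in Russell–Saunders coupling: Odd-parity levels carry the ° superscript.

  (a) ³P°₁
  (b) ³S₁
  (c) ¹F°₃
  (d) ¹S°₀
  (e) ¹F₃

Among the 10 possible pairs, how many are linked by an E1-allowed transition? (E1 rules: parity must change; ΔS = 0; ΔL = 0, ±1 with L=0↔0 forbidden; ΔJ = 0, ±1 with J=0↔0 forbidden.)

2

(a)–(b): allowed.
(a)–(c): forbidden (parity, ΔS, ΔL, ΔJ).
(a)–(d): forbidden (parity, ΔS).
(a)–(e): forbidden (ΔS, ΔL, ΔJ).
(b)–(c): forbidden (ΔS, ΔL, ΔJ).
(b)–(d): forbidden (ΔS, ΔL).
(b)–(e): forbidden (parity, ΔS, ΔL, ΔJ).
(c)–(d): forbidden (parity, ΔL, ΔJ).
(c)–(e): allowed.
(d)–(e): forbidden (ΔL, ΔJ).
Allowed pairs: 2 of 10.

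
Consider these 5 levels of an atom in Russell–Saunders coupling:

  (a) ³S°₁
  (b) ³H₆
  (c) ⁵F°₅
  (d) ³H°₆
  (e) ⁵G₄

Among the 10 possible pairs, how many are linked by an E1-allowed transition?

(a)–(b): forbidden (ΔL, ΔJ).
(a)–(c): forbidden (parity, ΔS, ΔL, ΔJ).
(a)–(d): forbidden (parity, ΔL, ΔJ).
(a)–(e): forbidden (ΔS, ΔL, ΔJ).
(b)–(c): forbidden (ΔS, ΔL).
(b)–(d): allowed.
(b)–(e): forbidden (parity, ΔS, ΔJ).
(c)–(d): forbidden (parity, ΔS, ΔL).
(c)–(e): allowed.
(d)–(e): forbidden (ΔS, ΔJ).
Allowed pairs: 2 of 10.

2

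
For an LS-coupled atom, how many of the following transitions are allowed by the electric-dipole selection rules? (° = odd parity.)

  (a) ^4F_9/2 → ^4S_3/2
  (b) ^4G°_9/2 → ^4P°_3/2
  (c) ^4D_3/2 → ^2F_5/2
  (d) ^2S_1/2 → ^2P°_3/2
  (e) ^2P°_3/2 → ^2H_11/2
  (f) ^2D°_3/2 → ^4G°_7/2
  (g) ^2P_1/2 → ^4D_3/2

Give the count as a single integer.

1

(a) forbidden (parity, ΔL, ΔJ fail)
(b) forbidden (parity, ΔL, ΔJ fail)
(c) forbidden (parity, ΔS fail)
(d) allowed
(e) forbidden (ΔL, ΔJ fail)
(f) forbidden (parity, ΔS, ΔL, ΔJ fail)
(g) forbidden (parity, ΔS fail)
Total allowed: 1 of 7.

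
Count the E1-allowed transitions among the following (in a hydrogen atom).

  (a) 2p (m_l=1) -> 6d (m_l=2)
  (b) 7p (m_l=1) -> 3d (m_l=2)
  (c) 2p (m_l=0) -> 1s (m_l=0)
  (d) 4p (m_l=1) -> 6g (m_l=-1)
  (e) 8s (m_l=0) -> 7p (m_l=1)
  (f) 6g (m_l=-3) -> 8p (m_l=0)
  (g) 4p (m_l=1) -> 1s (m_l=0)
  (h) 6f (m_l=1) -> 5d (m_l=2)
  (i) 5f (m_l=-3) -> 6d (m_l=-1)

(a) allowed
(b) allowed
(c) allowed
(d) forbidden — Δl = +3 (E1 requires Δl = ±1); Δm_l = -2 (E1 requires Δm_l = 0, ±1)
(e) allowed
(f) forbidden — Δl = -3 (E1 requires Δl = ±1); Δm_l = +3 (E1 requires Δm_l = 0, ±1)
(g) allowed
(h) allowed
(i) forbidden — Δm_l = +2 (E1 requires Δm_l = 0, ±1)
Total allowed: 6 of 9.

6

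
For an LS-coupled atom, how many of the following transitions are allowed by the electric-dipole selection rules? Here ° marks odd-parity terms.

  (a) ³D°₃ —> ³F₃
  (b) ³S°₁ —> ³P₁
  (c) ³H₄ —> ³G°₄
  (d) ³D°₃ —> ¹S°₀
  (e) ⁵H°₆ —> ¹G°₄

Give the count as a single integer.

3

(a) allowed
(b) allowed
(c) allowed
(d) forbidden (parity, ΔS, ΔL, ΔJ fail)
(e) forbidden (parity, ΔS, ΔJ fail)
Total allowed: 3 of 5.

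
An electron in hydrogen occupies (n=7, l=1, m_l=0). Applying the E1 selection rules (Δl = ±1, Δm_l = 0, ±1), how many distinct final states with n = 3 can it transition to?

E1 requires Δl = ±1, so l_f ∈ {0, 2}; with 0 ≤ l_f ≤ n_f−1 = 2, the allowed l_f values are {0, 2}.
For l_f = 0: m_f ∈ {m_i−1, m_i, m_i+1} ∩ [−0, 0] = {0} → 1 state.
For l_f = 2: m_f ∈ {m_i−1, m_i, m_i+1} ∩ [−2, 2] = {-1, 0, 1} → 3 states.
Total: 4.

4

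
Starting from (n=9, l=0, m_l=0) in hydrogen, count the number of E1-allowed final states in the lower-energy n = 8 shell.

3

E1 requires Δl = ±1, so l_f ∈ {-1, 1}; with 0 ≤ l_f ≤ n_f−1 = 7, the allowed l_f values are {1}.
For l_f = 1: m_f ∈ {m_i−1, m_i, m_i+1} ∩ [−1, 1] = {-1, 0, 1} → 3 states.
Total: 3.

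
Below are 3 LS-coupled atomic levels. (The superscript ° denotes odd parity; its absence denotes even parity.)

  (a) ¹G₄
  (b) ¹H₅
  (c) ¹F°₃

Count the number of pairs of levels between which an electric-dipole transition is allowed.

(a)–(b): forbidden (parity).
(a)–(c): allowed.
(b)–(c): forbidden (ΔL, ΔJ).
Allowed pairs: 1 of 3.

1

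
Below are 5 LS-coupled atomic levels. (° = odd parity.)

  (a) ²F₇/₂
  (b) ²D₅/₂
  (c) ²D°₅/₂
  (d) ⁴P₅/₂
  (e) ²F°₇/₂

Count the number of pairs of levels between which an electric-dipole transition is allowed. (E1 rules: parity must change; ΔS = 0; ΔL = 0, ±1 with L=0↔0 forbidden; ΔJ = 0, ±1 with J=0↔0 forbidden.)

(a)–(b): forbidden (parity).
(a)–(c): allowed.
(a)–(d): forbidden (parity, ΔS, ΔL).
(a)–(e): allowed.
(b)–(c): allowed.
(b)–(d): forbidden (parity, ΔS).
(b)–(e): allowed.
(c)–(d): forbidden (ΔS).
(c)–(e): forbidden (parity).
(d)–(e): forbidden (ΔS, ΔL).
Allowed pairs: 4 of 10.

4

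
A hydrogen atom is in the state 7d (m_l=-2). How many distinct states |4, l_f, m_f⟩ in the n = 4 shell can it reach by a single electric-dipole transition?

4

E1 requires Δl = ±1, so l_f ∈ {1, 3}; with 0 ≤ l_f ≤ n_f−1 = 3, the allowed l_f values are {1, 3}.
For l_f = 1: m_f ∈ {m_i−1, m_i, m_i+1} ∩ [−1, 1] = {-1} → 1 state.
For l_f = 3: m_f ∈ {m_i−1, m_i, m_i+1} ∩ [−3, 3] = {-3, -2, -1} → 3 states.
Total: 4.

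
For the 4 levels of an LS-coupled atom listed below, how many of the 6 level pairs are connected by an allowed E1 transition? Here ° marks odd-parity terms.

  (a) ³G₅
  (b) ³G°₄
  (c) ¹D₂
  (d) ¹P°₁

(a)–(b): allowed.
(a)–(c): forbidden (parity, ΔS, ΔL, ΔJ).
(a)–(d): forbidden (ΔS, ΔL, ΔJ).
(b)–(c): forbidden (ΔS, ΔL, ΔJ).
(b)–(d): forbidden (parity, ΔS, ΔL, ΔJ).
(c)–(d): allowed.
Allowed pairs: 2 of 6.

2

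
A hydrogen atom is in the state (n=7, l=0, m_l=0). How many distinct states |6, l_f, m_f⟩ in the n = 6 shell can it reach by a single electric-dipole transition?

E1 requires Δl = ±1, so l_f ∈ {-1, 1}; with 0 ≤ l_f ≤ n_f−1 = 5, the allowed l_f values are {1}.
For l_f = 1: m_f ∈ {m_i−1, m_i, m_i+1} ∩ [−1, 1] = {-1, 0, 1} → 3 states.
Total: 3.

3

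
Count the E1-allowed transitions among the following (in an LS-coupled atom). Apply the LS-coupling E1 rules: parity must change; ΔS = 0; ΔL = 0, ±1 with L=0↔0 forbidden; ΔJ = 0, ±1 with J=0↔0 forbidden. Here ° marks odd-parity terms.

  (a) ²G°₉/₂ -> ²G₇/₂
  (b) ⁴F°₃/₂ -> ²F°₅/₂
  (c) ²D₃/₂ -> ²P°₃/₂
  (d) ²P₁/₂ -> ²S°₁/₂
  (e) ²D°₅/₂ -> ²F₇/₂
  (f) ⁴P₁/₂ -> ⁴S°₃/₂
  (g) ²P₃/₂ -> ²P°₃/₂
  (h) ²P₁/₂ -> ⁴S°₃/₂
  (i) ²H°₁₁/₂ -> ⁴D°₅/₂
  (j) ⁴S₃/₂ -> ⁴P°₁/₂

7

(a) allowed
(b) forbidden (parity, ΔS fail)
(c) allowed
(d) allowed
(e) allowed
(f) allowed
(g) allowed
(h) forbidden (ΔS fails)
(i) forbidden (parity, ΔS, ΔL, ΔJ fail)
(j) allowed
Total allowed: 7 of 10.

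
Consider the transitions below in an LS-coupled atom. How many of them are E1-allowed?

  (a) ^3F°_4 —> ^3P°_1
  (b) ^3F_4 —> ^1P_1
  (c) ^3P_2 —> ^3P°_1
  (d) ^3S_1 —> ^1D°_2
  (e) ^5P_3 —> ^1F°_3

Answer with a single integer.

1

(a) forbidden (parity, ΔL, ΔJ fail)
(b) forbidden (parity, ΔS, ΔL, ΔJ fail)
(c) allowed
(d) forbidden (ΔS, ΔL fail)
(e) forbidden (ΔS, ΔL fail)
Total allowed: 1 of 5.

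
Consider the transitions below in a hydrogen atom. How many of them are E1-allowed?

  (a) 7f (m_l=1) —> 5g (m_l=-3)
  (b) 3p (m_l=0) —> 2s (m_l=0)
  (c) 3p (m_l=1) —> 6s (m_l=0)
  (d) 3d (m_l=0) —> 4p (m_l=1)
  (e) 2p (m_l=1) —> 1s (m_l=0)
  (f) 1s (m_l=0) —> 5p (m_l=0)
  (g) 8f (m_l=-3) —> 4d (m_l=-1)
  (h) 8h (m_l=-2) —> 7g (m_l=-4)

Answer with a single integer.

(a) forbidden — Δm_l = -4 (E1 requires Δm_l = 0, ±1)
(b) allowed
(c) allowed
(d) allowed
(e) allowed
(f) allowed
(g) forbidden — Δm_l = +2 (E1 requires Δm_l = 0, ±1)
(h) forbidden — Δm_l = -2 (E1 requires Δm_l = 0, ±1)
Total allowed: 5 of 8.

5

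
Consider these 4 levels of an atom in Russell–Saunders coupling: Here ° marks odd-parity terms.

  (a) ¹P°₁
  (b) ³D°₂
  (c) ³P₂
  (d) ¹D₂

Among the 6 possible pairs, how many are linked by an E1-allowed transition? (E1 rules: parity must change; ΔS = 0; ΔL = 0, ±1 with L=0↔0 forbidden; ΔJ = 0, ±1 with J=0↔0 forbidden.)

2

(a)–(b): forbidden (parity, ΔS).
(a)–(c): forbidden (ΔS).
(a)–(d): allowed.
(b)–(c): allowed.
(b)–(d): forbidden (ΔS).
(c)–(d): forbidden (parity, ΔS).
Allowed pairs: 2 of 6.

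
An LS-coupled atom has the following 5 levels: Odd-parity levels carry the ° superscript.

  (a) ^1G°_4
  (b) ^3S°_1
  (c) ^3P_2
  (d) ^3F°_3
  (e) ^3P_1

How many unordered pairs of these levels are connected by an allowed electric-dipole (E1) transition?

2

(a)–(b): forbidden (parity, ΔS, ΔL, ΔJ).
(a)–(c): forbidden (ΔS, ΔL, ΔJ).
(a)–(d): forbidden (parity, ΔS).
(a)–(e): forbidden (ΔS, ΔL, ΔJ).
(b)–(c): allowed.
(b)–(d): forbidden (parity, ΔL, ΔJ).
(b)–(e): allowed.
(c)–(d): forbidden (ΔL).
(c)–(e): forbidden (parity).
(d)–(e): forbidden (ΔL, ΔJ).
Allowed pairs: 2 of 10.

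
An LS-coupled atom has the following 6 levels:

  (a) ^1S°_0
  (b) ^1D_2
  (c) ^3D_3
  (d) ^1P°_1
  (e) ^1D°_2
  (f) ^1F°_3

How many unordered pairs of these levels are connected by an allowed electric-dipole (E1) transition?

3

(a)–(b): forbidden (ΔL, ΔJ).
(a)–(c): forbidden (ΔS, ΔL, ΔJ).
(a)–(d): forbidden (parity).
(a)–(e): forbidden (parity, ΔL, ΔJ).
(a)–(f): forbidden (parity, ΔL, ΔJ).
(b)–(c): forbidden (parity, ΔS).
(b)–(d): allowed.
(b)–(e): allowed.
(b)–(f): allowed.
(c)–(d): forbidden (ΔS, ΔJ).
(c)–(e): forbidden (ΔS).
(c)–(f): forbidden (ΔS).
(d)–(e): forbidden (parity).
(d)–(f): forbidden (parity, ΔL, ΔJ).
(e)–(f): forbidden (parity).
Allowed pairs: 3 of 15.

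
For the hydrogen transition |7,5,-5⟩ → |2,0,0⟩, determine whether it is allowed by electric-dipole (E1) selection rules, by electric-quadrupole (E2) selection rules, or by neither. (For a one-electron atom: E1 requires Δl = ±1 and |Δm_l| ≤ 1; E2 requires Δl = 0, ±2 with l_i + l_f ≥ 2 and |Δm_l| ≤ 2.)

neither

Δl = 0 − 5 = -5; l_i + l_f = 5.
Δm_l = +5.
E1 (Δl = ±1, |Δm_l| ≤ 1): not satisfied.
E2 (Δl = 0,±2, l_i+l_f ≥ 2, |Δm_l| ≤ 2): not satisfied.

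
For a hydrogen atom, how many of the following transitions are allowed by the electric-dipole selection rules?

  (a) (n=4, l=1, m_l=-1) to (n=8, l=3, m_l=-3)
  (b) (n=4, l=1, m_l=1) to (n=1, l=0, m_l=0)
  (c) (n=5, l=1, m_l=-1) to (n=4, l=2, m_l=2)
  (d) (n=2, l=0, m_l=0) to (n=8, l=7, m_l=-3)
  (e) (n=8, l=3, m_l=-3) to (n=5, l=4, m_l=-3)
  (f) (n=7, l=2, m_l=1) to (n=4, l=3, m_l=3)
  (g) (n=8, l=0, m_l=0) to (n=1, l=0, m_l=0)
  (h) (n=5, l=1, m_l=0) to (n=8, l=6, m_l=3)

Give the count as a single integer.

2

(a) forbidden — Δl = +2 (E1 requires Δl = ±1); Δm_l = -2 (E1 requires Δm_l = 0, ±1)
(b) allowed
(c) forbidden — Δm_l = +3 (E1 requires Δm_l = 0, ±1)
(d) forbidden — Δl = +7 (E1 requires Δl = ±1); Δm_l = -3 (E1 requires Δm_l = 0, ±1)
(e) allowed
(f) forbidden — Δm_l = +2 (E1 requires Δm_l = 0, ±1)
(g) forbidden — Δl = +0 (E1 requires Δl = ±1)
(h) forbidden — Δl = +5 (E1 requires Δl = ±1); Δm_l = +3 (E1 requires Δm_l = 0, ±1)
Total allowed: 2 of 8.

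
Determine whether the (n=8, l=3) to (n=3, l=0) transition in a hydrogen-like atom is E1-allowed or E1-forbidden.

Initial l = 3, final l = 0, so Δl = -3. E1 requires Δl = ±1: violated.
The transition is electric-dipole forbidden.

forbidden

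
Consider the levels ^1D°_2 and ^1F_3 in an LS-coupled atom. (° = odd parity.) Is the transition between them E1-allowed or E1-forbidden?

allowed

Reading off the term symbols: S 0→0, L 2→3, J 2→3, parity odd→even.
ΔJ = 0, ±1 (not J=0↔0): J: 2 → 3, ΔJ = +1 — passes.
ΔS = 0: S: 0 → 0 — passes.
ΔL = 0, ±1 (not L=0↔0): L: 2 → 3, ΔL = +1 — passes.
Parity must change: odd → even — passes.
All four E1 rules are satisfied.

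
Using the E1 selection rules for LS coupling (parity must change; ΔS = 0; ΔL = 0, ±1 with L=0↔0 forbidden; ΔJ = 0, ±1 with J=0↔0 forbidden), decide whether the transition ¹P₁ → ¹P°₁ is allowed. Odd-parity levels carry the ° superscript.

allowed

ΔS = 0: S: 0 → 0 — ✓.
ΔJ = 0, ±1 (not J=0↔0): J: 1 → 1, ΔJ = +0 — ✓.
ΔL = 0, ±1 (not L=0↔0): L: 1 → 1, ΔL = +0 — ✓.
Parity must change: even → odd — ✓.
All four E1 rules are satisfied.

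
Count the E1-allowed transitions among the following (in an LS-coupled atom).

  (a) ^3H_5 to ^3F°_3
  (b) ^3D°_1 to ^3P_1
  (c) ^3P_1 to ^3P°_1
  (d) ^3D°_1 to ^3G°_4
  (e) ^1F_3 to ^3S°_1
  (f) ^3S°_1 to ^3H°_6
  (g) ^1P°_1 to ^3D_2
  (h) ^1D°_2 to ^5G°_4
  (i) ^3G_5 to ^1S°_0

2

(a) forbidden (ΔL, ΔJ fail)
(b) allowed
(c) allowed
(d) forbidden (parity, ΔL, ΔJ fail)
(e) forbidden (ΔS, ΔL, ΔJ fail)
(f) forbidden (parity, ΔL, ΔJ fail)
(g) forbidden (ΔS fails)
(h) forbidden (parity, ΔS, ΔL, ΔJ fail)
(i) forbidden (ΔS, ΔL, ΔJ fail)
Total allowed: 2 of 9.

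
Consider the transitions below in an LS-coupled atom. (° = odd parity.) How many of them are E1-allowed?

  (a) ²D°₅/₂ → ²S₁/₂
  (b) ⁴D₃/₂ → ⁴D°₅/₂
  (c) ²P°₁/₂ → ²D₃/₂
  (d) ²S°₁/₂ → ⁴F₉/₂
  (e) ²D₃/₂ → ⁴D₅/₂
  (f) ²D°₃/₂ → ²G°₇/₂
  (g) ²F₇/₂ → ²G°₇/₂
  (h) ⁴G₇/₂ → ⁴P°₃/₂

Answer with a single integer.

(a) forbidden (ΔL, ΔJ fail)
(b) allowed
(c) allowed
(d) forbidden (ΔS, ΔL, ΔJ fail)
(e) forbidden (parity, ΔS fail)
(f) forbidden (parity, ΔL, ΔJ fail)
(g) allowed
(h) forbidden (ΔL, ΔJ fail)
Total allowed: 3 of 8.

3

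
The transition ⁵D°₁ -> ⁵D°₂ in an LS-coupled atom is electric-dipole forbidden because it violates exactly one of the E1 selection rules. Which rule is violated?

parity

Reading off the term symbols: S 2→2, L 2→2, J 1→2, parity odd→odd.
Parity must change: odd → odd — ✗.
ΔS = 0: S: 2 → 2 — ✓.
ΔL = 0, ±1 (not L=0↔0): L: 2 → 2, ΔL = +0 — ✓.
ΔJ = 0, ±1 (not J=0↔0): J: 1 → 2, ΔJ = +1 — ✓.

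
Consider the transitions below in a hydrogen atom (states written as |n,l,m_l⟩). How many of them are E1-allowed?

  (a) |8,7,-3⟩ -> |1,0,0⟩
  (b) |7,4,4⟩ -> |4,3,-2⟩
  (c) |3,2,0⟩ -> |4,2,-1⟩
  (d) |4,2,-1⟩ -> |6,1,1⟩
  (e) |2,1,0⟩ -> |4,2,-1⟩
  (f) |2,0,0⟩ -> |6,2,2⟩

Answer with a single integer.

1

(a) forbidden — Δl = -7 (E1 requires Δl = ±1); Δm_l = +3 (E1 requires Δm_l = 0, ±1)
(b) forbidden — Δm_l = -6 (E1 requires Δm_l = 0, ±1)
(c) forbidden — Δl = +0 (E1 requires Δl = ±1)
(d) forbidden — Δm_l = +2 (E1 requires Δm_l = 0, ±1)
(e) allowed
(f) forbidden — Δl = +2 (E1 requires Δl = ±1); Δm_l = +2 (E1 requires Δm_l = 0, ±1)
Total allowed: 1 of 6.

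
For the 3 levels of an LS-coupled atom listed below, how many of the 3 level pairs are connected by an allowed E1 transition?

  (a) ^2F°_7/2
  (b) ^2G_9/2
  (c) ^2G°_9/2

2

(a)–(b): allowed.
(a)–(c): forbidden (parity).
(b)–(c): allowed.
Allowed pairs: 2 of 3.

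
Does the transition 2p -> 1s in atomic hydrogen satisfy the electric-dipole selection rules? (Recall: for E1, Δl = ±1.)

allowed

l: 1 → 0 (Δl = -1). Δl = ±1 ✓.
All E1 selection rules are satisfied.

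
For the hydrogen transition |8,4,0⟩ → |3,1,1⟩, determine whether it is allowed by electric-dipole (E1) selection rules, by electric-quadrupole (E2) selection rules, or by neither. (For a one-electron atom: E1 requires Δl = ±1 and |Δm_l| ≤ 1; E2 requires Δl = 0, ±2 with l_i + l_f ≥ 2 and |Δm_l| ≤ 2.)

neither

Δl = 1 − 4 = -3; l_i + l_f = 5.
Δm_l = +1.
E1 (Δl = ±1, |Δm_l| ≤ 1): not satisfied.
E2 (Δl = 0,±2, l_i+l_f ≥ 2, |Δm_l| ≤ 2): not satisfied.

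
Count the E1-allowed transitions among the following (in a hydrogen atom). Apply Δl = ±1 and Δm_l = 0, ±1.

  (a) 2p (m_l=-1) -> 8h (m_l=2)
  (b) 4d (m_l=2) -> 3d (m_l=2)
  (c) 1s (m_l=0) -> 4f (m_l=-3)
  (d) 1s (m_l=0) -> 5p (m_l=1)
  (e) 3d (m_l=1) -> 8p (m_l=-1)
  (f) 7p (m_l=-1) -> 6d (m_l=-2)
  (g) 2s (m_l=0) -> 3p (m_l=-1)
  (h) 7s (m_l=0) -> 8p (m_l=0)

4

(a) forbidden — Δl = +4 (E1 requires Δl = ±1); Δm_l = +3 (E1 requires Δm_l = 0, ±1)
(b) forbidden — Δl = +0 (E1 requires Δl = ±1)
(c) forbidden — Δl = +3 (E1 requires Δl = ±1); Δm_l = -3 (E1 requires Δm_l = 0, ±1)
(d) allowed
(e) forbidden — Δm_l = -2 (E1 requires Δm_l = 0, ±1)
(f) allowed
(g) allowed
(h) allowed
Total allowed: 4 of 8.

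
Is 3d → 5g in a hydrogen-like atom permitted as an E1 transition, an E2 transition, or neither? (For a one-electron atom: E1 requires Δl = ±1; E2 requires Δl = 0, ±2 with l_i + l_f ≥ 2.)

Δl = 4 − 2 = +2; l_i + l_f = 6.
E1 (Δl = ±1): not satisfied.
E2 (Δl = 0,±2, l_i+l_f ≥ 2): satisfied.

E2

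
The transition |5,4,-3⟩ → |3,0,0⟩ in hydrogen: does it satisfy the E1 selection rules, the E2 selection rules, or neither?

Δl = 0 − 4 = -4; l_i + l_f = 4.
Δm_l = +3.
E1 (Δl = ±1, |Δm_l| ≤ 1): not satisfied.
E2 (Δl = 0,±2, l_i+l_f ≥ 2, |Δm_l| ≤ 2): not satisfied.

neither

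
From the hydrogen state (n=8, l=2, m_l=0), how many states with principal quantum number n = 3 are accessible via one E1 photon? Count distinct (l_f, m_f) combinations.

3

E1 requires Δl = ±1, so l_f ∈ {1, 3}; with 0 ≤ l_f ≤ n_f−1 = 2, the allowed l_f values are {1}.
For l_f = 1: m_f ∈ {m_i−1, m_i, m_i+1} ∩ [−1, 1] = {-1, 0, 1} → 3 states.
Total: 3.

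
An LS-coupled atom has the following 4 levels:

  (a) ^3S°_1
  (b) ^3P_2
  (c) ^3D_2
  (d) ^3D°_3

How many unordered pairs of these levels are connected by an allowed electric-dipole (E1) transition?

(a)–(b): allowed.
(a)–(c): forbidden (ΔL).
(a)–(d): forbidden (parity, ΔL, ΔJ).
(b)–(c): forbidden (parity).
(b)–(d): allowed.
(c)–(d): allowed.
Allowed pairs: 3 of 6.

3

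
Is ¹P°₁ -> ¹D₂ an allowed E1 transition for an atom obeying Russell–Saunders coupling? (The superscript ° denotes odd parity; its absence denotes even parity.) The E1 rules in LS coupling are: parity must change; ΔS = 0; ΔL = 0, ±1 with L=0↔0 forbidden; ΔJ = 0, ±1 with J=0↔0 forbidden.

Parity must change: odd → even — satisfied.
ΔS = 0: S: 0 → 0 — satisfied.
ΔL = 0, ±1 (not L=0↔0): L: 1 → 2, ΔL = +1 — satisfied.
ΔJ = 0, ±1 (not J=0↔0): J: 1 → 2, ΔJ = +1 — satisfied.
All four E1 rules are satisfied.

allowed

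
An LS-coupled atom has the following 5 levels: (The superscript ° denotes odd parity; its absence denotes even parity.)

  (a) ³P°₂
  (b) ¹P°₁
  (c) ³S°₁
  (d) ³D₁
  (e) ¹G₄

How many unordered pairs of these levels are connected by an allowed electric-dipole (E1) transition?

(a)–(b): forbidden (parity, ΔS).
(a)–(c): forbidden (parity).
(a)–(d): allowed.
(a)–(e): forbidden (ΔS, ΔL, ΔJ).
(b)–(c): forbidden (parity, ΔS).
(b)–(d): forbidden (ΔS).
(b)–(e): forbidden (ΔL, ΔJ).
(c)–(d): forbidden (ΔL).
(c)–(e): forbidden (ΔS, ΔL, ΔJ).
(d)–(e): forbidden (parity, ΔS, ΔL, ΔJ).
Allowed pairs: 1 of 10.

1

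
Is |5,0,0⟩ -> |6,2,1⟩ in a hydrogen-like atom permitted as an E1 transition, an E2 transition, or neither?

E2

Δl = 2 − 0 = +2; l_i + l_f = 2.
Δm_l = +1.
E1 (Δl = ±1, |Δm_l| ≤ 1): not satisfied.
E2 (Δl = 0,±2, l_i+l_f ≥ 2, |Δm_l| ≤ 2): satisfied.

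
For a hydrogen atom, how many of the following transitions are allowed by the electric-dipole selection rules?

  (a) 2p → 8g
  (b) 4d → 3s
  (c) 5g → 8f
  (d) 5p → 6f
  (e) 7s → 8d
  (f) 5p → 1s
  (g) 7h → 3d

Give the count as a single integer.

(a) forbidden — Δl = +3 (E1 requires Δl = ±1)
(b) forbidden — Δl = -2 (E1 requires Δl = ±1)
(c) allowed
(d) forbidden — Δl = +2 (E1 requires Δl = ±1)
(e) forbidden — Δl = +2 (E1 requires Δl = ±1)
(f) allowed
(g) forbidden — Δl = -3 (E1 requires Δl = ±1)
Total allowed: 2 of 7.

2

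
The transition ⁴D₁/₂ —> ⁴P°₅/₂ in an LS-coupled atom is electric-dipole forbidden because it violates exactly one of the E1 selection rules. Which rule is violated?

Parity must change: even → odd — satisfied.
ΔS = 0: S: 3/2 → 3/2 — satisfied.
ΔL = 0, ±1 (not L=0↔0): L: 2 → 1, ΔL = -1 — satisfied.
ΔJ = 0, ±1 (not J=0↔0): J: 1/2 → 5/2, ΔJ = +2 — violated.

the ΔJ = 0, ±1 rule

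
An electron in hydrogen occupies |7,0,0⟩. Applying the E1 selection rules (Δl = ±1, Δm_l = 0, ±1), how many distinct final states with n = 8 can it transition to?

E1 requires Δl = ±1, so l_f ∈ {-1, 1}; with 0 ≤ l_f ≤ n_f−1 = 7, the allowed l_f values are {1}.
For l_f = 1: m_f ∈ {m_i−1, m_i, m_i+1} ∩ [−1, 1] = {-1, 0, 1} → 3 states.
Total: 3.

3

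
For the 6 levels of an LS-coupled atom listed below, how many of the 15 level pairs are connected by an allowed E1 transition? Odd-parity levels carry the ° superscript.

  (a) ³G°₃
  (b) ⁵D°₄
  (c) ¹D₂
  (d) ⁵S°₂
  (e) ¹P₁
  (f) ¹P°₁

(a)–(b): forbidden (parity, ΔS, ΔL).
(a)–(c): forbidden (ΔS, ΔL).
(a)–(d): forbidden (parity, ΔS, ΔL).
(a)–(e): forbidden (ΔS, ΔL, ΔJ).
(a)–(f): forbidden (parity, ΔS, ΔL, ΔJ).
(b)–(c): forbidden (ΔS, ΔJ).
(b)–(d): forbidden (parity, ΔL, ΔJ).
(b)–(e): forbidden (ΔS, ΔJ).
(b)–(f): forbidden (parity, ΔS, ΔJ).
(c)–(d): forbidden (ΔS, ΔL).
(c)–(e): forbidden (parity).
(c)–(f): allowed.
(d)–(e): forbidden (ΔS).
(d)–(f): forbidden (parity, ΔS).
(e)–(f): allowed.
Allowed pairs: 2 of 15.

2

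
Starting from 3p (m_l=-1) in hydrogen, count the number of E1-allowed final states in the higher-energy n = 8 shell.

4

E1 requires Δl = ±1, so l_f ∈ {0, 2}; with 0 ≤ l_f ≤ n_f−1 = 7, the allowed l_f values are {0, 2}.
For l_f = 0: m_f ∈ {m_i−1, m_i, m_i+1} ∩ [−0, 0] = {0} → 1 state.
For l_f = 2: m_f ∈ {m_i−1, m_i, m_i+1} ∩ [−2, 2] = {-2, -1, 0} → 3 states.
Total: 4.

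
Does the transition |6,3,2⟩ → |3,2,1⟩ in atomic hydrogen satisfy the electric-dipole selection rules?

l: 3 → 2 (Δl = -1). Δl = ±1 satisfied.
Δm_l = 1 − (2) = -1. E1 requires Δm_l = 0, ±1: satisfied.
All E1 selection rules are satisfied.

allowed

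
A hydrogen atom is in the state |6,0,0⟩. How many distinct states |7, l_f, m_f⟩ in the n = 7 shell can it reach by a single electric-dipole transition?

3

E1 requires Δl = ±1, so l_f ∈ {-1, 1}; with 0 ≤ l_f ≤ n_f−1 = 6, the allowed l_f values are {1}.
For l_f = 1: m_f ∈ {m_i−1, m_i, m_i+1} ∩ [−1, 1] = {-1, 0, 1} → 3 states.
Total: 3.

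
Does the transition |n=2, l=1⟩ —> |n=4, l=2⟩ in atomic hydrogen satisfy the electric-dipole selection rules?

Δl = 2 − 1 = +1; the E1 rule Δl = ±1 is ✓.
All E1 selection rules are satisfied.

allowed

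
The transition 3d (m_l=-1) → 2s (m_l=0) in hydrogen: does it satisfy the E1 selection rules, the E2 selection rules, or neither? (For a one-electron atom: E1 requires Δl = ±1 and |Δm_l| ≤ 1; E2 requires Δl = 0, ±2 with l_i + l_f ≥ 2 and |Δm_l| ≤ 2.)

Δl = 0 − 2 = -2; l_i + l_f = 2.
Δm_l = +1.
E1 (Δl = ±1, |Δm_l| ≤ 1): not satisfied.
E2 (Δl = 0,±2, l_i+l_f ≥ 2, |Δm_l| ≤ 2): satisfied.

E2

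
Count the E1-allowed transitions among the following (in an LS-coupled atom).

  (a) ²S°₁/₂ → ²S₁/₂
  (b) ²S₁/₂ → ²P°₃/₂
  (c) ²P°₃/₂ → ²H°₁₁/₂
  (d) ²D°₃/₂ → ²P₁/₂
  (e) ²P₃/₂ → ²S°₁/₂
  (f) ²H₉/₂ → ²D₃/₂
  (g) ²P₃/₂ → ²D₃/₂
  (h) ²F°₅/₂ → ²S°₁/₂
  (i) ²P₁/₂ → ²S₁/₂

(a) forbidden (ΔL fails)
(b) allowed
(c) forbidden (parity, ΔL, ΔJ fail)
(d) allowed
(e) allowed
(f) forbidden (parity, ΔL, ΔJ fail)
(g) forbidden (parity fails)
(h) forbidden (parity, ΔL, ΔJ fail)
(i) forbidden (parity fails)
Total allowed: 3 of 9.

3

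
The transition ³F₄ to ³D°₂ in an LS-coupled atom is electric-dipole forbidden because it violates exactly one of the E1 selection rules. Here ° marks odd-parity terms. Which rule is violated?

Parity must change: even → odd — ok.
ΔS = 0: S: 1 → 1 — ok.
ΔL = 0, ±1 (not L=0↔0): L: 3 → 2, ΔL = -1 — ok.
ΔJ = 0, ±1 (not J=0↔0): J: 4 → 2, ΔJ = -2 — fails.

the ΔJ = 0, ±1 rule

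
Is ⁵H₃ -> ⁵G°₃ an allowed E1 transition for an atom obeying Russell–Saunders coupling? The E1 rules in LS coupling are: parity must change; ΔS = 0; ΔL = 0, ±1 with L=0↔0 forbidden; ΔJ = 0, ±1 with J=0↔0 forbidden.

allowed

ΔS = 0: S: 2 → 2 — satisfied.
Parity must change: even → odd — satisfied.
ΔL = 0, ±1 (not L=0↔0): L: 5 → 4, ΔL = -1 — satisfied.
ΔJ = 0, ±1 (not J=0↔0): J: 3 → 3, ΔJ = +0 — satisfied.
All four E1 rules are satisfied.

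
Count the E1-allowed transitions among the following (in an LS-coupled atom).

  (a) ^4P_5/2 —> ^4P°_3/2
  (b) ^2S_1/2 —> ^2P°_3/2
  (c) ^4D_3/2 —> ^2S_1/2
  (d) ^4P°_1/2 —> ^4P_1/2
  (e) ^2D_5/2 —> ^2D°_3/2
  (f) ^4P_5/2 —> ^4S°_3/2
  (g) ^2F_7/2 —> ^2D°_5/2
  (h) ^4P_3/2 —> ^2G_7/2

6

(a) allowed
(b) allowed
(c) forbidden (parity, ΔS, ΔL fail)
(d) allowed
(e) allowed
(f) allowed
(g) allowed
(h) forbidden (parity, ΔS, ΔL, ΔJ fail)
Total allowed: 6 of 8.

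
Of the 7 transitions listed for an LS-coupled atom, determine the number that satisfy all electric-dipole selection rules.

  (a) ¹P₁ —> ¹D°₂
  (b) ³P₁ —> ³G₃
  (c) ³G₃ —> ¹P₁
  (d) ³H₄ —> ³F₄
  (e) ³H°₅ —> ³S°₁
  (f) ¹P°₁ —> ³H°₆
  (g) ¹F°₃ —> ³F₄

1

(a) allowed
(b) forbidden (parity, ΔL, ΔJ fail)
(c) forbidden (parity, ΔS, ΔL, ΔJ fail)
(d) forbidden (parity, ΔL fail)
(e) forbidden (parity, ΔL, ΔJ fail)
(f) forbidden (parity, ΔS, ΔL, ΔJ fail)
(g) forbidden (ΔS fails)
Total allowed: 1 of 7.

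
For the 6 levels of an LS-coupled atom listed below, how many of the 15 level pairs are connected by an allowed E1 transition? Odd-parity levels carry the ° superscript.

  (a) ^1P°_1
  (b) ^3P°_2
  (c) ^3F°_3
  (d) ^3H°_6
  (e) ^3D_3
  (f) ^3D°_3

(a)–(b): forbidden (parity, ΔS).
(a)–(c): forbidden (parity, ΔS, ΔL, ΔJ).
(a)–(d): forbidden (parity, ΔS, ΔL, ΔJ).
(a)–(e): forbidden (ΔS, ΔJ).
(a)–(f): forbidden (parity, ΔS, ΔJ).
(b)–(c): forbidden (parity, ΔL).
(b)–(d): forbidden (parity, ΔL, ΔJ).
(b)–(e): allowed.
(b)–(f): forbidden (parity).
(c)–(d): forbidden (parity, ΔL, ΔJ).
(c)–(e): allowed.
(c)–(f): forbidden (parity).
(d)–(e): forbidden (ΔL, ΔJ).
(d)–(f): forbidden (parity, ΔL, ΔJ).
(e)–(f): allowed.
Allowed pairs: 3 of 15.

3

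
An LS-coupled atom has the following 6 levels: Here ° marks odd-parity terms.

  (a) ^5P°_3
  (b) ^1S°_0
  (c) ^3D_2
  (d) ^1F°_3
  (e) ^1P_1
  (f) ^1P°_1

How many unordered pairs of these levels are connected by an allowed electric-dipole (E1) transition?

2

(a)–(b): forbidden (parity, ΔS, ΔJ).
(a)–(c): forbidden (ΔS).
(a)–(d): forbidden (parity, ΔS, ΔL).
(a)–(e): forbidden (ΔS, ΔJ).
(a)–(f): forbidden (parity, ΔS, ΔJ).
(b)–(c): forbidden (ΔS, ΔL, ΔJ).
(b)–(d): forbidden (parity, ΔL, ΔJ).
(b)–(e): allowed.
(b)–(f): forbidden (parity).
(c)–(d): forbidden (ΔS).
(c)–(e): forbidden (parity, ΔS).
(c)–(f): forbidden (ΔS).
(d)–(e): forbidden (ΔL, ΔJ).
(d)–(f): forbidden (parity, ΔL, ΔJ).
(e)–(f): allowed.
Allowed pairs: 2 of 15.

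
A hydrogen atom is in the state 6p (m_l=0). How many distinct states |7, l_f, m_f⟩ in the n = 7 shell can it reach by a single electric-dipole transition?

E1 requires Δl = ±1, so l_f ∈ {0, 2}; with 0 ≤ l_f ≤ n_f−1 = 6, the allowed l_f values are {0, 2}.
For l_f = 0: m_f ∈ {m_i−1, m_i, m_i+1} ∩ [−0, 0] = {0} → 1 state.
For l_f = 2: m_f ∈ {m_i−1, m_i, m_i+1} ∩ [−2, 2] = {-1, 0, 1} → 3 states.
Total: 4.

4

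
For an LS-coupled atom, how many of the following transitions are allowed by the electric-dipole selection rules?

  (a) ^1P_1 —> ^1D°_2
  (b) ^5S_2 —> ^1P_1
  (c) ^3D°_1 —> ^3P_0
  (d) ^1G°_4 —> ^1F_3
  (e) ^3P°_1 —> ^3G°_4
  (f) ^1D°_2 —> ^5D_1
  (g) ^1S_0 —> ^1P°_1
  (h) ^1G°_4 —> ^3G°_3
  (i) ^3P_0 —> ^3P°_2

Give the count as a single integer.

4

(a) allowed
(b) forbidden (parity, ΔS fail)
(c) allowed
(d) allowed
(e) forbidden (parity, ΔL, ΔJ fail)
(f) forbidden (ΔS fails)
(g) allowed
(h) forbidden (parity, ΔS fail)
(i) forbidden (ΔJ fails)
Total allowed: 4 of 9.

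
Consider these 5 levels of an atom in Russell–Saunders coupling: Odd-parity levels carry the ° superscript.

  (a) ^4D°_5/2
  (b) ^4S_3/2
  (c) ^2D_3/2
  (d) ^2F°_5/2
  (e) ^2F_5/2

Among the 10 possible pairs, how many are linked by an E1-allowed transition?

(a)–(b): forbidden (ΔL).
(a)–(c): forbidden (ΔS).
(a)–(d): forbidden (parity, ΔS).
(a)–(e): forbidden (ΔS).
(b)–(c): forbidden (parity, ΔS, ΔL).
(b)–(d): forbidden (ΔS, ΔL).
(b)–(e): forbidden (parity, ΔS, ΔL).
(c)–(d): allowed.
(c)–(e): forbidden (parity).
(d)–(e): allowed.
Allowed pairs: 2 of 10.

2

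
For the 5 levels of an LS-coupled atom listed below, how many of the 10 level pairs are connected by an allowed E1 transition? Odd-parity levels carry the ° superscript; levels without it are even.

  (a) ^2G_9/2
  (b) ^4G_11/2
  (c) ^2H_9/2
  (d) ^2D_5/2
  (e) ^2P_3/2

0

(a)–(b): forbidden (parity, ΔS).
(a)–(c): forbidden (parity).
(a)–(d): forbidden (parity, ΔL, ΔJ).
(a)–(e): forbidden (parity, ΔL, ΔJ).
(b)–(c): forbidden (parity, ΔS).
(b)–(d): forbidden (parity, ΔS, ΔL, ΔJ).
(b)–(e): forbidden (parity, ΔS, ΔL, ΔJ).
(c)–(d): forbidden (parity, ΔL, ΔJ).
(c)–(e): forbidden (parity, ΔL, ΔJ).
(d)–(e): forbidden (parity).
Allowed pairs: 0 of 10.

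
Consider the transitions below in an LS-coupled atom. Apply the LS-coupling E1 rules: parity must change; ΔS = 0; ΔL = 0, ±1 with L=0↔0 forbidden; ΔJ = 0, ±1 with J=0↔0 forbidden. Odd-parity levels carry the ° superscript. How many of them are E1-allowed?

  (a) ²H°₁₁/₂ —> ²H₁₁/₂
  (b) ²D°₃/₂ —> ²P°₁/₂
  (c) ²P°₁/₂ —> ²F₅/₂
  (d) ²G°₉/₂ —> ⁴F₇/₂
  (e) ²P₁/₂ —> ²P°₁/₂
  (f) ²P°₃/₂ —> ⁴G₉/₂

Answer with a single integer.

(a) allowed
(b) forbidden (parity fails)
(c) forbidden (ΔL, ΔJ fail)
(d) forbidden (ΔS fails)
(e) allowed
(f) forbidden (ΔS, ΔL, ΔJ fail)
Total allowed: 2 of 6.

2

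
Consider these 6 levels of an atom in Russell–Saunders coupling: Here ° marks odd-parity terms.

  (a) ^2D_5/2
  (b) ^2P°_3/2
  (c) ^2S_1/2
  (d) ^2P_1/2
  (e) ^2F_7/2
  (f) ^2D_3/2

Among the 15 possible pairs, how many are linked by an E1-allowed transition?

(a)–(b): allowed.
(a)–(c): forbidden (parity, ΔL, ΔJ).
(a)–(d): forbidden (parity, ΔJ).
(a)–(e): forbidden (parity).
(a)–(f): forbidden (parity).
(b)–(c): allowed.
(b)–(d): allowed.
(b)–(e): forbidden (ΔL, ΔJ).
(b)–(f): allowed.
(c)–(d): forbidden (parity).
(c)–(e): forbidden (parity, ΔL, ΔJ).
(c)–(f): forbidden (parity, ΔL).
(d)–(e): forbidden (parity, ΔL, ΔJ).
(d)–(f): forbidden (parity).
(e)–(f): forbidden (parity, ΔJ).
Allowed pairs: 4 of 15.

4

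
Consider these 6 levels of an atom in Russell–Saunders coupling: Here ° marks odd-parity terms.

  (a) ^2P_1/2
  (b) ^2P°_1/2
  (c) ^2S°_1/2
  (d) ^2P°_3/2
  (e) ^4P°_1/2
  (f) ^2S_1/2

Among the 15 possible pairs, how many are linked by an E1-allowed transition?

(a)–(b): allowed.
(a)–(c): allowed.
(a)–(d): allowed.
(a)–(e): forbidden (ΔS).
(a)–(f): forbidden (parity).
(b)–(c): forbidden (parity).
(b)–(d): forbidden (parity).
(b)–(e): forbidden (parity, ΔS).
(b)–(f): allowed.
(c)–(d): forbidden (parity).
(c)–(e): forbidden (parity, ΔS).
(c)–(f): forbidden (ΔL).
(d)–(e): forbidden (parity, ΔS).
(d)–(f): allowed.
(e)–(f): forbidden (ΔS).
Allowed pairs: 5 of 15.

5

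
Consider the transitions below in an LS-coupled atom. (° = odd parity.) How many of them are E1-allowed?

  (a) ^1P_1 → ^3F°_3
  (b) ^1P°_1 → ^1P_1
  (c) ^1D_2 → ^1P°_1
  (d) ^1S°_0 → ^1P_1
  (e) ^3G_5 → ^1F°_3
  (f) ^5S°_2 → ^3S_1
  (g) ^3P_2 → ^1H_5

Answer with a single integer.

(a) forbidden (ΔS, ΔL, ΔJ fail)
(b) allowed
(c) allowed
(d) allowed
(e) forbidden (ΔS, ΔJ fail)
(f) forbidden (ΔS, ΔL fail)
(g) forbidden (parity, ΔS, ΔL, ΔJ fail)
Total allowed: 3 of 7.

3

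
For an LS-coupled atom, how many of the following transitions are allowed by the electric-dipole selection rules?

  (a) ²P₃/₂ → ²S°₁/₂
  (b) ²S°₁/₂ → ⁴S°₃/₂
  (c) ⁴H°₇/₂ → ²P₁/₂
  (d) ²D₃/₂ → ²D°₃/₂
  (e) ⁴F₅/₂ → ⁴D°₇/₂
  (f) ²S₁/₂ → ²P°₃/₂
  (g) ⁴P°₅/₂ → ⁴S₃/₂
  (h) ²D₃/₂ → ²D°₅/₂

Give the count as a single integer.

(a) allowed
(b) forbidden (parity, ΔS, ΔL fail)
(c) forbidden (ΔS, ΔL, ΔJ fail)
(d) allowed
(e) allowed
(f) allowed
(g) allowed
(h) allowed
Total allowed: 6 of 8.

6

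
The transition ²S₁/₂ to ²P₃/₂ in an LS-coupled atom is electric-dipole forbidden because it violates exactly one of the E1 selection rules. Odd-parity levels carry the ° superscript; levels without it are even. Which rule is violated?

parity

Reading off the term symbols: S 1/2→1/2, L 0→1, J 1/2→3/2, parity even→even.
Parity must change: even → even — ✗.
ΔS = 0: S: 1/2 → 1/2 — ✓.
ΔL = 0, ±1 (not L=0↔0): L: 0 → 1, ΔL = +1 — ✓.
ΔJ = 0, ±1 (not J=0↔0): J: 1/2 → 3/2, ΔJ = +1 — ✓.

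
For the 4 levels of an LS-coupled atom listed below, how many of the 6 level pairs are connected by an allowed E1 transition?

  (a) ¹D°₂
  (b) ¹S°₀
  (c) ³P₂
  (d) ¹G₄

0

(a)–(b): forbidden (parity, ΔL, ΔJ).
(a)–(c): forbidden (ΔS).
(a)–(d): forbidden (ΔL, ΔJ).
(b)–(c): forbidden (ΔS, ΔJ).
(b)–(d): forbidden (ΔL, ΔJ).
(c)–(d): forbidden (parity, ΔS, ΔL, ΔJ).
Allowed pairs: 0 of 6.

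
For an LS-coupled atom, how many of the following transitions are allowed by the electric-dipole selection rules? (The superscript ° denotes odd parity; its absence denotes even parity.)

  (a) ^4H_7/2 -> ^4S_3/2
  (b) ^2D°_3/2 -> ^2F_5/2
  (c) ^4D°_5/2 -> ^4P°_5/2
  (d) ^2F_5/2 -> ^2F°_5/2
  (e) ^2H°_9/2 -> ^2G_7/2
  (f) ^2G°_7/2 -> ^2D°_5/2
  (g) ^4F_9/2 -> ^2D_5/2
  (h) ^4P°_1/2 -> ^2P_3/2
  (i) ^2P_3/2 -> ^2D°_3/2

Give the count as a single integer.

(a) forbidden (parity, ΔL, ΔJ fail)
(b) allowed
(c) forbidden (parity fails)
(d) allowed
(e) allowed
(f) forbidden (parity, ΔL fail)
(g) forbidden (parity, ΔS, ΔJ fail)
(h) forbidden (ΔS fails)
(i) allowed
Total allowed: 4 of 9.

4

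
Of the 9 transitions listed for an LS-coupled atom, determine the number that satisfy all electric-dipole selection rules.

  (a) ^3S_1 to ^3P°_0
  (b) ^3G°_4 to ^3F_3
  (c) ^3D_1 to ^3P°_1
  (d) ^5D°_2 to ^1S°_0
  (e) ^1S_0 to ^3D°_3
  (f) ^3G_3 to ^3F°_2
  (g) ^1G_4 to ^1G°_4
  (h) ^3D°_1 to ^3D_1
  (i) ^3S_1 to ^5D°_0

(a) allowed
(b) allowed
(c) allowed
(d) forbidden (parity, ΔS, ΔL, ΔJ fail)
(e) forbidden (ΔS, ΔL, ΔJ fail)
(f) allowed
(g) allowed
(h) allowed
(i) forbidden (ΔS, ΔL fail)
Total allowed: 6 of 9.

6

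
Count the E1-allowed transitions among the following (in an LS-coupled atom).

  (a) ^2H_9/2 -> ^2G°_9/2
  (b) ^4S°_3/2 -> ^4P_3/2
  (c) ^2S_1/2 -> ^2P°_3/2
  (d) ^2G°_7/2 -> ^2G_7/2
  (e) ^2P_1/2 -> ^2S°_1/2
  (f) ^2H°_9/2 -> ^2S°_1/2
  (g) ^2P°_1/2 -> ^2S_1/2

6

(a) allowed
(b) allowed
(c) allowed
(d) allowed
(e) allowed
(f) forbidden (parity, ΔL, ΔJ fail)
(g) allowed
Total allowed: 6 of 7.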